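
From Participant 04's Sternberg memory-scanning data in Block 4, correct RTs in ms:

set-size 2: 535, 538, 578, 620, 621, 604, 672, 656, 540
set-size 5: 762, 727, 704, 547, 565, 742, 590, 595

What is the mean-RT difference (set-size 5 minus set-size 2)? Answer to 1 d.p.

M(set-size 2) = 5364/9 = 596.000
M(set-size 5) = 5232/8 = 654.000
Difference = 654.000 − 596.000 = 58.000 ms

58.0 ms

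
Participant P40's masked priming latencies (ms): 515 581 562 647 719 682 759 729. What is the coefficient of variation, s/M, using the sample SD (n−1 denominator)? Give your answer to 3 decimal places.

n = 8, Σ = 5194, M = 649.2500
Σ(x−M)² = 54641.500; s = √(54641.500/7) = 88.3512
CV = 88.3512 / 649.2500 = 0.13608

0.136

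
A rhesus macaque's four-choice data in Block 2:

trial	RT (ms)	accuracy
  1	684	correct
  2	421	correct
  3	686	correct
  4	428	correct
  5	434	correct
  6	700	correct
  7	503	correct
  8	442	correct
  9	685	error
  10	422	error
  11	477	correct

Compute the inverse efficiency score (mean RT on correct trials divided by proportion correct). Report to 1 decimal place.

648.5 ms

Correct trials (n=9): 684, 421, 686, 428, 434, 700, 503, 442, 477
Mean correct RT = 4775/9 = 530.5556 ms
Proportion correct = 9/11
IES = 530.5556 / (9/11) = 648.457 ms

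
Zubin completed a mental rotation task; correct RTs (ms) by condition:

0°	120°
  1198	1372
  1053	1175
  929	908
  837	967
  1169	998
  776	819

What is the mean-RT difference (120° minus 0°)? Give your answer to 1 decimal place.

46.2 ms

M(0°) = 5962/6 = 993.667
M(120°) = 6239/6 = 1039.833
Difference = 1039.833 − 993.667 = 46.167 ms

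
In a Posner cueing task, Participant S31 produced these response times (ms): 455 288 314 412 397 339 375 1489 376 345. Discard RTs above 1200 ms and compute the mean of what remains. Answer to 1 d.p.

366.8 ms

Excluded: 1489
Retained (n=9): Σ = 3301
Mean = 3301/9 = 366.7778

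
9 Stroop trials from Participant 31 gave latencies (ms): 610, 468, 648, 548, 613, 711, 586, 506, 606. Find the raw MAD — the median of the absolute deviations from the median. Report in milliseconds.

Sorted: 468, 506, 548, 586, 606, 610, 613, 648, 711 → median = 606
|x − 606|: 4, 138, 42, 58, 7, 105, 20, 100, 0
Sorted deviations: 0, 4, 7, 20, 42, 58, 100, 105, 138 → MAD = 42

42 ms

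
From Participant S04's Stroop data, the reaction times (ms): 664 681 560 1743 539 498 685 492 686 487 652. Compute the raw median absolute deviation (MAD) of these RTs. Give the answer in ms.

92 ms

Sorted: 487, 492, 498, 539, 560, 652, 664, 681, 685, 686, 1743 → median = 652
|x − 652|: 12, 29, 92, 1091, 113, 154, 33, 160, 34, 165, 0
Sorted deviations: 0, 12, 29, 33, 34, 92, 113, 154, 160, 165, 1091 → MAD = 92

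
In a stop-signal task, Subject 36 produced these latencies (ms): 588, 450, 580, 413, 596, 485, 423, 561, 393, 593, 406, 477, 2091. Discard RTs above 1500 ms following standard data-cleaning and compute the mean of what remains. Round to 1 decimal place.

Excluded: 2091
Retained (n=12): Σ = 5965
Mean = 5965/12 = 497.0833

497.1 ms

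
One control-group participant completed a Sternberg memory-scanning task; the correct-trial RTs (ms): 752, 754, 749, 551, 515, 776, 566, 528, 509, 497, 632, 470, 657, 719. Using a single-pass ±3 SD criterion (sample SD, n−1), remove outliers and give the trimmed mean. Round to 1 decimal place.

619.6 ms

n = 14, ΣRT = 8675, M = 619.643
Σ(x−M)² = 164785.21; s = √(164785.21/13) = 112.587
Cutoffs: 619.643 ± 3·112.587 → [281.9, 957.4]
No RTs fall outside the cutoffs; all 14 retained. Mean = 8675/14 = 619.643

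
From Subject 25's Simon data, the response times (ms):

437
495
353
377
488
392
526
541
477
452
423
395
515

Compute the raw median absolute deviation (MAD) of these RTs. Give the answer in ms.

Sorted: 353, 377, 392, 395, 423, 437, 452, 477, 488, 495, 515, 526, 541 → median = 452
|x − 452|: 15, 43, 99, 75, 36, 60, 74, 89, 25, 0, 29, 57, 63
Sorted deviations: 0, 15, 25, 29, 36, 43, 57, 60, 63, 74, 75, 89, 99 → MAD = 57

57 ms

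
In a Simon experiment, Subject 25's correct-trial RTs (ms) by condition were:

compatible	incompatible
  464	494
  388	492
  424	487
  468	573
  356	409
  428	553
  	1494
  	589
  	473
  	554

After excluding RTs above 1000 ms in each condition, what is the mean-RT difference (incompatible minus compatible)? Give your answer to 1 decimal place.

incompatible: exclude 1494
M(compatible) = 2528/6 = 421.333
M(incompatible) = 4624/9 = 513.778
Difference = 513.778 − 421.333 = 92.444 ms

92.4 ms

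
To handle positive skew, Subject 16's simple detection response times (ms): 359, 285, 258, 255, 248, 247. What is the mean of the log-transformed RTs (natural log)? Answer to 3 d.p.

ln(RT): 5.8833, 5.6525, 5.5530, 5.5413, 5.5134, 5.5094
Σ ln(RT) = 33.6529
Mean = 33.6529/6 = 5.60881

5.609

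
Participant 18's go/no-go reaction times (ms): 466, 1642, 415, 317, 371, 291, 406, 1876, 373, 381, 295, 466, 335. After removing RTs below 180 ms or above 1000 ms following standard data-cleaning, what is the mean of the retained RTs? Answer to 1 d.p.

Excluded: 1642, 1876
Retained (n=11): Σ = 4116
Mean = 4116/11 = 374.1818

374.2 ms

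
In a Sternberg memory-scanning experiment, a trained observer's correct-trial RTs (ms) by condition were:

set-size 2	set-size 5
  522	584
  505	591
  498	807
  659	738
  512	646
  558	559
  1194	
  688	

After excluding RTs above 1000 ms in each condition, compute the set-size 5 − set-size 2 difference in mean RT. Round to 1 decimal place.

91.0 ms

set-size 2: exclude 1194
M(set-size 2) = 3942/7 = 563.143
M(set-size 5) = 3925/6 = 654.167
Difference = 654.167 − 563.143 = 91.024 ms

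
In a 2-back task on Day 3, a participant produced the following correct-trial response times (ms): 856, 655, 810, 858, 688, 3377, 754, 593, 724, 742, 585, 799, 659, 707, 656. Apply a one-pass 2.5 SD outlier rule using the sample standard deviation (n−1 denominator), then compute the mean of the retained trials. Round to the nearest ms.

720 ms

n = 15, ΣRT = 13463, M = 897.533
Σ(x−M)² = 6688003.73; s = √(6688003.73/14) = 691.169
Cutoffs: 897.533 ± 2.5·691.169 → [-830.4, 2625.5]
Outside: 3377 → excluded.
Retained (n=14): Σ = 10086, mean = 10086/14 = 720.429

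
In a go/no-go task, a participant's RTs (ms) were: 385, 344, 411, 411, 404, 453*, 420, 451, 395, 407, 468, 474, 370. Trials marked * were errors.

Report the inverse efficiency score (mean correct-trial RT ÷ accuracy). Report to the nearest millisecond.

446 ms

Correct trials (n=12): 385, 344, 411, 411, 404, 420, 451, 395, 407, 468, 474, 370
Mean correct RT = 4940/12 = 411.6667 ms
Proportion correct = 12/13
IES = 411.6667 / (12/13) = 445.972 ms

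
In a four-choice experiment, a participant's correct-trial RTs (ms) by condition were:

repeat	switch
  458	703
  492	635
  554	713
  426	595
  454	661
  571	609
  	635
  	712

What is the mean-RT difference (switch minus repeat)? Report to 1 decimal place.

165.4 ms

M(repeat) = 2955/6 = 492.500
M(switch) = 5263/8 = 657.875
Difference = 657.875 − 492.500 = 165.375 ms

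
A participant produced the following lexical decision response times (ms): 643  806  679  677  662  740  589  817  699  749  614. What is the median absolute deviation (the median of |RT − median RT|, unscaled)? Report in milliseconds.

Sorted: 589, 614, 643, 662, 677, 679, 699, 740, 749, 806, 817 → median = 679
|x − 679|: 36, 127, 0, 2, 17, 61, 90, 138, 20, 70, 65
Sorted deviations: 0, 2, 17, 20, 36, 61, 65, 70, 90, 127, 138 → MAD = 61

61 ms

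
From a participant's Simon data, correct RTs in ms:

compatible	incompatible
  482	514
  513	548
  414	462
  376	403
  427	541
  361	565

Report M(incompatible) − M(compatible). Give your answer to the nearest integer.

M(compatible) = 2573/6 = 428.833
M(incompatible) = 3033/6 = 505.500
Difference = 505.500 − 428.833 = 76.667 ms

77 ms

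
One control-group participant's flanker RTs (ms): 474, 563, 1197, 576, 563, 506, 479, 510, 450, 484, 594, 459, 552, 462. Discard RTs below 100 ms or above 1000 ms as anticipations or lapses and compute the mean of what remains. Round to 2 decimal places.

Excluded: 1197
Retained (n=13): Σ = 6672
Mean = 6672/13 = 513.2308

513.23 ms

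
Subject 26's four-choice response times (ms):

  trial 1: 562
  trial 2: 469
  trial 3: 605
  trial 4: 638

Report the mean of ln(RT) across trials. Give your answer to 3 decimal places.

6.336

ln(RT): 6.3315, 6.1506, 6.4052, 6.4583
Σ ln(RT) = 25.3457
Mean = 25.3457/4 = 6.33642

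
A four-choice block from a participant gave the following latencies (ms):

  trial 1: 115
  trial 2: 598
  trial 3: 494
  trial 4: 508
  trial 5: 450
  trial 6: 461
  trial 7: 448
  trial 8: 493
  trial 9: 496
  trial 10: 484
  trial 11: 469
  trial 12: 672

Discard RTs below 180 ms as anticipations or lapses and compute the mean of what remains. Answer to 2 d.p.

506.64 ms

Excluded: 115
Retained (n=11): Σ = 5573
Mean = 5573/11 = 506.6364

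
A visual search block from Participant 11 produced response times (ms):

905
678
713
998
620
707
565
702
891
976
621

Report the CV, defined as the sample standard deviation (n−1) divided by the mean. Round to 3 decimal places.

0.201

n = 11, Σ = 8376, M = 761.4545
Σ(x−M)² = 233514.727; s = √(233514.727/10) = 152.8119
CV = 152.8119 / 761.4545 = 0.20068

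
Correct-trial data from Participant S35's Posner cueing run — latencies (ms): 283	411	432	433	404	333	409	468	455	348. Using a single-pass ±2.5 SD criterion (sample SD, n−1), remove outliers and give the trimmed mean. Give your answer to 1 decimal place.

n = 10, ΣRT = 3976, M = 397.600
Σ(x−M)² = 30804.40; s = √(30804.40/9) = 58.504
Cutoffs: 397.600 ± 2.5·58.504 → [251.3, 543.9]
No RTs fall outside the cutoffs; all 10 retained. Mean = 3976/10 = 397.600

397.6 ms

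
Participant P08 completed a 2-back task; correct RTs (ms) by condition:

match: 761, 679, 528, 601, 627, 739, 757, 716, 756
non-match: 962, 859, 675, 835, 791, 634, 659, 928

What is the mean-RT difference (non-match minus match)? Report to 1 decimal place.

M(match) = 6164/9 = 684.889
M(non-match) = 6343/8 = 792.875
Difference = 792.875 − 684.889 = 107.986 ms

108.0 ms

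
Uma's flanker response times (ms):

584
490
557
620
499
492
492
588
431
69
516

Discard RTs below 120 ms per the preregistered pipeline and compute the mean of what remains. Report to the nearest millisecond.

Excluded: 69
Retained (n=10): Σ = 5269
Mean = 5269/10 = 526.9000

527 ms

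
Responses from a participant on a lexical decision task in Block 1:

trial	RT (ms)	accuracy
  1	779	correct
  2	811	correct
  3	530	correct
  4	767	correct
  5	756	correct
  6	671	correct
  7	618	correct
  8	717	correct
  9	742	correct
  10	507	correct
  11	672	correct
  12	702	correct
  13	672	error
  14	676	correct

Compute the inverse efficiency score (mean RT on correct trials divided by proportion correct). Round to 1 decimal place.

741.3 ms

Correct trials (n=13): 779, 811, 530, 767, 756, 671, 618, 717, 742, 507, 672, 702, 676
Mean correct RT = 8948/13 = 688.3077 ms
Proportion correct = 13/14
IES = 688.3077 / (13/14) = 741.254 ms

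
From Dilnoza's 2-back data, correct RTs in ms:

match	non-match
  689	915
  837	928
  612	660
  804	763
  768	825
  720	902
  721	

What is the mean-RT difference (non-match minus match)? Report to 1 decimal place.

M(match) = 5151/7 = 735.857
M(non-match) = 4993/6 = 832.167
Difference = 832.167 − 735.857 = 96.310 ms

96.3 ms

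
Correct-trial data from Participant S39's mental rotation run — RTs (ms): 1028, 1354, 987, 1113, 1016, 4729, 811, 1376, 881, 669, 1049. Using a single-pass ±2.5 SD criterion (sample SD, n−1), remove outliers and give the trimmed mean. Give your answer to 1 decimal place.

n = 11, ΣRT = 15013, M = 1364.818
Σ(x−M)² = 12883939.64; s = √(12883939.64/10) = 1135.074
Cutoffs: 1364.818 ± 2.5·1135.074 → [-1472.9, 4202.5]
Outside: 4729 → excluded.
Retained (n=10): Σ = 10284, mean = 10284/10 = 1028.400

1028.4 ms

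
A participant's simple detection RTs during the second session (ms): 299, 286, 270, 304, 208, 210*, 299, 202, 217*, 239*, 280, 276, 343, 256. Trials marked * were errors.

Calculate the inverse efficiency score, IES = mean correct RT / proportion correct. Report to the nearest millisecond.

Correct trials (n=11): 299, 286, 270, 304, 208, 299, 202, 280, 276, 343, 256
Mean correct RT = 3023/11 = 274.8182 ms
Proportion correct = 11/14
IES = 274.8182 / (11/14) = 349.769 ms

350 ms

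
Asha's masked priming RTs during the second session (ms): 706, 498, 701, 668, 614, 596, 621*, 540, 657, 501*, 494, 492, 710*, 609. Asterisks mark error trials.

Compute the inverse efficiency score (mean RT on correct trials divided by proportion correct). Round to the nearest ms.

Correct trials (n=11): 706, 498, 701, 668, 614, 596, 540, 657, 494, 492, 609
Mean correct RT = 6575/11 = 597.7273 ms
Proportion correct = 11/14
IES = 597.7273 / (11/14) = 760.744 ms

761 ms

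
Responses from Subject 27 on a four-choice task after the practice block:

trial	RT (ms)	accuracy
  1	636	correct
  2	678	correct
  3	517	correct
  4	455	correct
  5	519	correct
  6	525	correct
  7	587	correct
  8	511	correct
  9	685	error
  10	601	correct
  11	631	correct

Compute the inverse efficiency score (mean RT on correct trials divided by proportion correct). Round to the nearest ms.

623 ms

Correct trials (n=10): 636, 678, 517, 455, 519, 525, 587, 511, 601, 631
Mean correct RT = 5660/10 = 566.0000 ms
Proportion correct = 10/11
IES = 566.0000 / (10/11) = 622.600 ms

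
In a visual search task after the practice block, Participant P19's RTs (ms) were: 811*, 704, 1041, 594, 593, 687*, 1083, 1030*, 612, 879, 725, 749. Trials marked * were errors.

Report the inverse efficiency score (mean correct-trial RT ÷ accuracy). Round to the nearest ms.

Correct trials (n=9): 704, 1041, 594, 593, 1083, 612, 879, 725, 749
Mean correct RT = 6980/9 = 775.5556 ms
Proportion correct = 9/12
IES = 775.5556 / (9/12) = 1034.074 ms

1034 ms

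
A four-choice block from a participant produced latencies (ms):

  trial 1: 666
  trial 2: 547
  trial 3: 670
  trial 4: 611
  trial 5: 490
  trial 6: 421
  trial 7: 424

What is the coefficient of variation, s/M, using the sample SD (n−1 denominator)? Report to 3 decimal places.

n = 7, Σ = 3829, M = 547.0000
Σ(x−M)² = 67640.000; s = √(67640.000/6) = 106.1760
CV = 106.1760 / 547.0000 = 0.19411

0.194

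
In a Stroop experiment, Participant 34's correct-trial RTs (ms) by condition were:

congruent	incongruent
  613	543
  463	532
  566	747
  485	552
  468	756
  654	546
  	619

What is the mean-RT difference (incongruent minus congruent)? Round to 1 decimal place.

72.1 ms

M(congruent) = 3249/6 = 541.500
M(incongruent) = 4295/7 = 613.571
Difference = 613.571 − 541.500 = 72.071 ms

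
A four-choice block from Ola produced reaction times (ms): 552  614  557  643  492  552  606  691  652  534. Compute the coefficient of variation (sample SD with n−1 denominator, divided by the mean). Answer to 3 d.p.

0.105

n = 10, Σ = 5893, M = 589.3000
Σ(x−M)² = 34398.100; s = √(34398.100/9) = 61.8224
CV = 61.8224 / 589.3000 = 0.10491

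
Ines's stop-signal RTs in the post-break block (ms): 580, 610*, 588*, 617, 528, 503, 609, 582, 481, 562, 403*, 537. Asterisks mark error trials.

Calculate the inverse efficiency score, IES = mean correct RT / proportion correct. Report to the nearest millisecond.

Correct trials (n=9): 580, 617, 528, 503, 609, 582, 481, 562, 537
Mean correct RT = 4999/9 = 555.4444 ms
Proportion correct = 9/12
IES = 555.4444 / (9/12) = 740.593 ms

741 ms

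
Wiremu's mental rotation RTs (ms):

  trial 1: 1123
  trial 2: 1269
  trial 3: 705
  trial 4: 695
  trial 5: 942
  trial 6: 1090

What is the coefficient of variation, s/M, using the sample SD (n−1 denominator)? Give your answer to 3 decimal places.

0.241

n = 6, Σ = 5824, M = 970.6667
Σ(x−M)² = 273841.333; s = √(273841.333/5) = 234.0262
CV = 234.0262 / 970.6667 = 0.24110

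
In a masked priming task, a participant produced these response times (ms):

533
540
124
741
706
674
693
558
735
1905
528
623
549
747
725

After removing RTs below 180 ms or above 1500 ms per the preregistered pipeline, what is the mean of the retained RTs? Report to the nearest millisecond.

642 ms

Excluded: 124, 1905
Retained (n=13): Σ = 8352
Mean = 8352/13 = 642.4615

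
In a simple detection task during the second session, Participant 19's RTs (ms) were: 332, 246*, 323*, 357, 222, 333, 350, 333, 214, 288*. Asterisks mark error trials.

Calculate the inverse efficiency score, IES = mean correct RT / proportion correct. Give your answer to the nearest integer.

Correct trials (n=7): 332, 357, 222, 333, 350, 333, 214
Mean correct RT = 2141/7 = 305.8571 ms
Proportion correct = 7/10
IES = 305.8571 / (7/10) = 436.939 ms

437 ms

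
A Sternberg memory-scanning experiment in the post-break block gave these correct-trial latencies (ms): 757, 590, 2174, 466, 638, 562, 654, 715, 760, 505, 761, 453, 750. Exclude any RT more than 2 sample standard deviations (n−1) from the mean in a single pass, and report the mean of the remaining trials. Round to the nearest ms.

n = 13, ΣRT = 9785, M = 752.692
Σ(x−M)² = 2340770.77; s = √(2340770.77/12) = 441.661
Cutoffs: 752.692 ± 2·441.661 → [-130.6, 1636.0]
Outside: 2174 → excluded.
Retained (n=12): Σ = 7611, mean = 7611/12 = 634.250

634 ms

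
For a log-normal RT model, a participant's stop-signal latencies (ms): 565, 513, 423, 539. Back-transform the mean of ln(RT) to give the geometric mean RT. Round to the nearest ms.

507 ms

ln(RT): 6.3368, 6.2403, 6.0474, 6.2897
Mean ln(RT) = 24.9142/4 = 6.22855
Geometric mean = exp(6.22855) = 507.02 ms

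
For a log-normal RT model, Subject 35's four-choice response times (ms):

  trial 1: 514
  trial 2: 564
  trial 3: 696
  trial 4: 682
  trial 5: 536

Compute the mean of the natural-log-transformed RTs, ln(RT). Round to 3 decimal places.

ln(RT): 6.2422, 6.3351, 6.5453, 6.5250, 6.2841
Σ ln(RT) = 31.9318
Mean = 31.9318/5 = 6.38636

6.386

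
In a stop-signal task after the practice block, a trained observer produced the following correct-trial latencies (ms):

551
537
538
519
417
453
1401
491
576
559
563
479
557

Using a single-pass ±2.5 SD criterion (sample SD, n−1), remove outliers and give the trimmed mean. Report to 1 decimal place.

n = 13, ΣRT = 7641, M = 587.769
Σ(x−M)² = 743526.31; s = √(743526.31/12) = 248.919
Cutoffs: 587.769 ± 2.5·248.919 → [-34.5, 1210.1]
Outside: 1401 → excluded.
Retained (n=12): Σ = 6240, mean = 6240/12 = 520.000

520.0 ms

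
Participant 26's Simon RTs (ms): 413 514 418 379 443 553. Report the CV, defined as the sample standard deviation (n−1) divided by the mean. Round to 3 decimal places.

n = 6, Σ = 2720, M = 453.3333
Σ(x−M)² = 22121.333; s = √(22121.333/5) = 66.5152
CV = 66.5152 / 453.3333 = 0.14672

0.147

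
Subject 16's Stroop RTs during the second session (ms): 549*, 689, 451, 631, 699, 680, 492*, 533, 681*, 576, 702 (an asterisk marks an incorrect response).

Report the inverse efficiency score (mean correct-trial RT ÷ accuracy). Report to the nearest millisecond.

853 ms

Correct trials (n=8): 689, 451, 631, 699, 680, 533, 576, 702
Mean correct RT = 4961/8 = 620.1250 ms
Proportion correct = 8/11
IES = 620.1250 / (8/11) = 852.672 ms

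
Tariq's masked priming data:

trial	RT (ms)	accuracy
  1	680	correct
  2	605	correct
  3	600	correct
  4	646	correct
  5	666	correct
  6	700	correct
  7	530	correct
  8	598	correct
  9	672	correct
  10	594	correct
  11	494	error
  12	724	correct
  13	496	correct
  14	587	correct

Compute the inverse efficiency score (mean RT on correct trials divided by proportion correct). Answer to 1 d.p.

Correct trials (n=13): 680, 605, 600, 646, 666, 700, 530, 598, 672, 594, 724, 496, 587
Mean correct RT = 8098/13 = 622.9231 ms
Proportion correct = 13/14
IES = 622.9231 / (13/14) = 670.840 ms

670.8 ms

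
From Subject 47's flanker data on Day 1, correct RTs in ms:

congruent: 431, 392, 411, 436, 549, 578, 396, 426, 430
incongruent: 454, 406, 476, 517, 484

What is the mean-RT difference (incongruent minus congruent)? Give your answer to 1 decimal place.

M(congruent) = 4049/9 = 449.889
M(incongruent) = 2337/5 = 467.400
Difference = 467.400 − 449.889 = 17.511 ms

17.5 ms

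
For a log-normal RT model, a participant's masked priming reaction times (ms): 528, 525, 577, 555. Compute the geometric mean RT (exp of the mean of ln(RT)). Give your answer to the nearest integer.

546 ms

ln(RT): 6.2691, 6.2634, 6.3578, 6.3190
Mean ln(RT) = 25.2093/4 = 6.30233
Geometric mean = exp(6.30233) = 545.84 ms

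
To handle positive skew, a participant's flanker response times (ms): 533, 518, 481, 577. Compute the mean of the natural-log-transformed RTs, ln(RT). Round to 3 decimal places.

ln(RT): 6.2785, 6.2500, 6.1759, 6.3578
Σ ln(RT) = 25.0622
Mean = 25.0622/4 = 6.26555

6.266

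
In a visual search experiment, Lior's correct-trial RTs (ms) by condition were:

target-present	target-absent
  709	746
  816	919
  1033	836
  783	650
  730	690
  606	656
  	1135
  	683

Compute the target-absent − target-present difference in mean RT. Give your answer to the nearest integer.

10 ms

M(target-present) = 4677/6 = 779.500
M(target-absent) = 6315/8 = 789.375
Difference = 789.375 − 779.500 = 9.875 ms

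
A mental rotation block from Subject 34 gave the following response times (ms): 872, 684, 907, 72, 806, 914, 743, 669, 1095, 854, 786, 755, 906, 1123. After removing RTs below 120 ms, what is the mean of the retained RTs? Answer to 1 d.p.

854.9 ms

Excluded: 72
Retained (n=13): Σ = 11114
Mean = 11114/13 = 854.9231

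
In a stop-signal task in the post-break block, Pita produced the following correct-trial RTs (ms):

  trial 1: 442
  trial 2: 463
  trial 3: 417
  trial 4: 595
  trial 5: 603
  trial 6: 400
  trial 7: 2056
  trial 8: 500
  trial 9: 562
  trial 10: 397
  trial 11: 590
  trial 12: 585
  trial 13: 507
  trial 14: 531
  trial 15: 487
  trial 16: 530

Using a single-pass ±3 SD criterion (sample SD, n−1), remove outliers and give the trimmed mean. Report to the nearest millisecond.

507 ms

n = 16, ΣRT = 9665, M = 604.062
Σ(x−M)² = 2320984.94; s = √(2320984.94/15) = 393.360
Cutoffs: 604.062 ± 3·393.360 → [-576.0, 1784.1]
Outside: 2056 → excluded.
Retained (n=15): Σ = 7609, mean = 7609/15 = 507.267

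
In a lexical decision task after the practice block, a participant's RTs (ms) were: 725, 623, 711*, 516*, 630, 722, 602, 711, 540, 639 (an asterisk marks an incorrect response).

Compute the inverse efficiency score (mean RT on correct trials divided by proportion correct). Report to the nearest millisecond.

811 ms

Correct trials (n=8): 725, 623, 630, 722, 602, 711, 540, 639
Mean correct RT = 5192/8 = 649.0000 ms
Proportion correct = 8/10
IES = 649.0000 / (8/10) = 811.250 ms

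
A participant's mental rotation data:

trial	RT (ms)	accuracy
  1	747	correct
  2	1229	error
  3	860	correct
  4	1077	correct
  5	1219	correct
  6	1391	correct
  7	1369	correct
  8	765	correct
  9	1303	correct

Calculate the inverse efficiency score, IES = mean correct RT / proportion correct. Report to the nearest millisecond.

1228 ms

Correct trials (n=8): 747, 860, 1077, 1219, 1391, 1369, 765, 1303
Mean correct RT = 8731/8 = 1091.3750 ms
Proportion correct = 8/9
IES = 1091.3750 / (8/9) = 1227.797 ms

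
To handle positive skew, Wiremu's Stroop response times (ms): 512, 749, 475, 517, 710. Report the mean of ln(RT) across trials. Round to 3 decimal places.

6.367

ln(RT): 6.2383, 6.6187, 6.1633, 6.2480, 6.5653
Σ ln(RT) = 31.8337
Mean = 31.8337/5 = 6.36674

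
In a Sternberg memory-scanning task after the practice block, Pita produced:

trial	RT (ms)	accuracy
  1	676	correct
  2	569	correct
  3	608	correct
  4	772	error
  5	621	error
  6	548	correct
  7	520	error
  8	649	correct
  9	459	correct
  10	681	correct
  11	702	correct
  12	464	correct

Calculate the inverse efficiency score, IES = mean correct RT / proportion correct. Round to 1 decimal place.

Correct trials (n=9): 676, 569, 608, 548, 649, 459, 681, 702, 464
Mean correct RT = 5356/9 = 595.1111 ms
Proportion correct = 9/12
IES = 595.1111 / (9/12) = 793.481 ms

793.5 ms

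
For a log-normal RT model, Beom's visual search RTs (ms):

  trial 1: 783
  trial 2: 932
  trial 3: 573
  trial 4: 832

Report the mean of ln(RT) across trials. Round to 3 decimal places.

6.644

ln(RT): 6.6631, 6.8373, 6.3509, 6.7238
Σ ln(RT) = 26.5752
Mean = 26.5752/4 = 6.64380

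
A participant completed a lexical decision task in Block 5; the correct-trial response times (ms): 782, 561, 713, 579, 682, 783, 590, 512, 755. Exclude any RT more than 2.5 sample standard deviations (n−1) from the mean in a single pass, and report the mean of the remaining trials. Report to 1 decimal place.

661.9 ms

n = 9, ΣRT = 5957, M = 661.889
Σ(x−M)² = 85464.89; s = √(85464.89/8) = 103.359
Cutoffs: 661.889 ± 2.5·103.359 → [403.5, 920.3]
No RTs fall outside the cutoffs; all 9 retained. Mean = 5957/9 = 661.889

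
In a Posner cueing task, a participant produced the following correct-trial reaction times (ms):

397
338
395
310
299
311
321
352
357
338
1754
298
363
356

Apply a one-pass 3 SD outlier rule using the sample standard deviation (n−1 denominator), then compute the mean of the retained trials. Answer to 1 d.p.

n = 14, ΣRT = 6189, M = 442.071
Σ(x−M)² = 1866582.93; s = √(1866582.93/13) = 378.924
Cutoffs: 442.071 ± 3·378.924 → [-694.7, 1578.8]
Outside: 1754 → excluded.
Retained (n=13): Σ = 4435, mean = 4435/13 = 341.154

341.2 ms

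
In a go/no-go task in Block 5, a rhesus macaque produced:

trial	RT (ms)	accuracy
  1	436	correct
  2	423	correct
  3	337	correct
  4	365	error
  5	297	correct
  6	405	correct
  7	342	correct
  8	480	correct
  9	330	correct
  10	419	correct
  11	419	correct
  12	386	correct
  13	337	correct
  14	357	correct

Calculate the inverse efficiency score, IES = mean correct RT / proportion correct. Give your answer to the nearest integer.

412 ms

Correct trials (n=13): 436, 423, 337, 297, 405, 342, 480, 330, 419, 419, 386, 337, 357
Mean correct RT = 4968/13 = 382.1538 ms
Proportion correct = 13/14
IES = 382.1538 / (13/14) = 411.550 ms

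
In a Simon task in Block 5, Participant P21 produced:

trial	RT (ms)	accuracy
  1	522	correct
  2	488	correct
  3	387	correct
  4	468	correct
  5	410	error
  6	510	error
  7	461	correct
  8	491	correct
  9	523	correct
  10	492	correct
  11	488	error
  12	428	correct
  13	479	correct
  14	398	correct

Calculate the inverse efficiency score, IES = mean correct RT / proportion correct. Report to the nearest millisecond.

594 ms

Correct trials (n=11): 522, 488, 387, 468, 461, 491, 523, 492, 428, 479, 398
Mean correct RT = 5137/11 = 467.0000 ms
Proportion correct = 11/14
IES = 467.0000 / (11/14) = 594.364 ms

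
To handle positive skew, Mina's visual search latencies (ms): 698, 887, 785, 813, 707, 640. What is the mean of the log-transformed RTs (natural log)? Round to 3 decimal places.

6.621

ln(RT): 6.5482, 6.7878, 6.6657, 6.7007, 6.5610, 6.4615
Σ ln(RT) = 39.7250
Mean = 39.7250/6 = 6.62083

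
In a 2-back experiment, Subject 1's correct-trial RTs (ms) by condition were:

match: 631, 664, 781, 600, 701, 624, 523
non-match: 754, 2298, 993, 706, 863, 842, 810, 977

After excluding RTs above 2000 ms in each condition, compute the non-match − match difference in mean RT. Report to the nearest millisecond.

203 ms

non-match: exclude 2298
M(match) = 4524/7 = 646.286
M(non-match) = 5945/7 = 849.286
Difference = 849.286 − 646.286 = 203.000 ms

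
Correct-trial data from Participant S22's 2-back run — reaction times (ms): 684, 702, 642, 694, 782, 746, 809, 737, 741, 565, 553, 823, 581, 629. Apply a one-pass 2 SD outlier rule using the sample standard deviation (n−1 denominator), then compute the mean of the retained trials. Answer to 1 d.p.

n = 14, ΣRT = 9688, M = 692.000
Σ(x−M)² = 100700.00; s = √(100700.00/13) = 88.012
Cutoffs: 692.000 ± 2·88.012 → [516.0, 868.0]
No RTs fall outside the cutoffs; all 14 retained. Mean = 9688/14 = 692.000

692.0 ms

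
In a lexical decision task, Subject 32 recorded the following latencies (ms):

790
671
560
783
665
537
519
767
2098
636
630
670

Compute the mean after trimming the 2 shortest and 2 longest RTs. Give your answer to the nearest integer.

673 ms

Sorted: 519, 537, 560, 630, 636, 665, 670, 671, 767, 783, 790, 2098
Drop lowest 2 (519, 537) and highest 2 (790, 2098)
Remaining (n=8): Σ = 5382, mean = 5382/8 = 672.750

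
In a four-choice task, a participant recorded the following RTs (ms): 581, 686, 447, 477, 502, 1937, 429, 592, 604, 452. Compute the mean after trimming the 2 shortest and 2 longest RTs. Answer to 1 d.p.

534.7 ms

Sorted: 429, 447, 452, 477, 502, 581, 592, 604, 686, 1937
Drop lowest 2 (429, 447) and highest 2 (686, 1937)
Remaining (n=6): Σ = 3208, mean = 3208/6 = 534.667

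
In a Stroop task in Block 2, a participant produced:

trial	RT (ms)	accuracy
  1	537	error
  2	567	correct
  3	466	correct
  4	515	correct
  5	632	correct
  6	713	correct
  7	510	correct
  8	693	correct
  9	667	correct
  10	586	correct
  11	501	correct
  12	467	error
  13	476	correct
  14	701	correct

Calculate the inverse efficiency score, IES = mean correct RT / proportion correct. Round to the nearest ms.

Correct trials (n=12): 567, 466, 515, 632, 713, 510, 693, 667, 586, 501, 476, 701
Mean correct RT = 7027/12 = 585.5833 ms
Proportion correct = 12/14
IES = 585.5833 / (12/14) = 683.181 ms

683 ms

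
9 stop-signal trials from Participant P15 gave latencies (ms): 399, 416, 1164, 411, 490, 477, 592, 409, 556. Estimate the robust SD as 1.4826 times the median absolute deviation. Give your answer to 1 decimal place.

100.8 ms

Sorted: 399, 409, 411, 416, 477, 490, 556, 592, 1164 → median = 477
|x − 477| sorted: 0, 13, 61, 66, 68, 78, 79, 115, 687 → MAD = 68
Robust SD ≈ 1.4826 × 68 = 100.817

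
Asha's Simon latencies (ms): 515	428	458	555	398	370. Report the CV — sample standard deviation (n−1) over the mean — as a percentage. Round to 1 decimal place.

n = 6, Σ = 2724, M = 454.0000
Σ(x−M)² = 24806.000; s = √(24806.000/5) = 70.4358
CV = 70.4358 / 454.0000 = 0.15514 = 15.514%

15.5%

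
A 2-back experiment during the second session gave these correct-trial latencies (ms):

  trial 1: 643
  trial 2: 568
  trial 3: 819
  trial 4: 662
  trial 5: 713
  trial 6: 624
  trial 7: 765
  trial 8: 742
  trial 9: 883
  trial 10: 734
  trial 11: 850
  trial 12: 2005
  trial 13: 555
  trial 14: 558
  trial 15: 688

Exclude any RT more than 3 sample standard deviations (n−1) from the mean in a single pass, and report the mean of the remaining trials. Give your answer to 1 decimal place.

n = 15, ΣRT = 11809, M = 787.267
Σ(x−M)² = 1735482.93; s = √(1735482.93/14) = 352.084
Cutoffs: 787.267 ± 3·352.084 → [-269.0, 1843.5]
Outside: 2005 → excluded.
Retained (n=14): Σ = 9804, mean = 9804/14 = 700.286

700.3 ms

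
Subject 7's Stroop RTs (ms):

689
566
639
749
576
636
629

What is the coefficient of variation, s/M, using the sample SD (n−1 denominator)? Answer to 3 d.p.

n = 7, Σ = 4484, M = 640.5714
Σ(x−M)² = 23989.714; s = √(23989.714/6) = 63.2320
CV = 63.2320 / 640.5714 = 0.09871

0.099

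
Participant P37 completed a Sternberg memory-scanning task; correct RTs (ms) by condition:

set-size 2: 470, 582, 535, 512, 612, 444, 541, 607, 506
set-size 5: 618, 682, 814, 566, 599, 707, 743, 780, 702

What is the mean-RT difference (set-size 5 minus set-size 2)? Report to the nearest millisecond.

M(set-size 2) = 4809/9 = 534.333
M(set-size 5) = 6211/9 = 690.111
Difference = 690.111 − 534.333 = 155.778 ms

156 ms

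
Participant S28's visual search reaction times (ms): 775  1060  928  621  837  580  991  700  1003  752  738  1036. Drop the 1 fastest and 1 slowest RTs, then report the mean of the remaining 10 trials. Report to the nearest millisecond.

838 ms

Sorted: 580, 621, 700, 738, 752, 775, 837, 928, 991, 1003, 1036, 1060
Drop lowest 1 (580) and highest 1 (1060)
Remaining (n=10): Σ = 8381, mean = 8381/10 = 838.100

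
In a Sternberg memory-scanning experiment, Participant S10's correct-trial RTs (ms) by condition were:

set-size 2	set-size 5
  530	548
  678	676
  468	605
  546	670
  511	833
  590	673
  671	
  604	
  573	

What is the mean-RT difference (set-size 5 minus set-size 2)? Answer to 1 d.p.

92.9 ms

M(set-size 2) = 5171/9 = 574.556
M(set-size 5) = 4005/6 = 667.500
Difference = 667.500 − 574.556 = 92.944 ms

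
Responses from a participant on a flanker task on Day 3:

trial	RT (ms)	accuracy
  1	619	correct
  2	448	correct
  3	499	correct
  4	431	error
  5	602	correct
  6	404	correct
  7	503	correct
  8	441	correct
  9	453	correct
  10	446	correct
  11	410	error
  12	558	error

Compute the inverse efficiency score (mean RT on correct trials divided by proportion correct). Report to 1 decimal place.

654.1 ms

Correct trials (n=9): 619, 448, 499, 602, 404, 503, 441, 453, 446
Mean correct RT = 4415/9 = 490.5556 ms
Proportion correct = 9/12
IES = 490.5556 / (9/12) = 654.074 ms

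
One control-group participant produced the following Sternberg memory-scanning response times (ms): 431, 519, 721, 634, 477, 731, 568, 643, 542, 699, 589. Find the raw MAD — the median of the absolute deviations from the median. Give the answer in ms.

70 ms

Sorted: 431, 477, 519, 542, 568, 589, 634, 643, 699, 721, 731 → median = 589
|x − 589|: 158, 70, 132, 45, 112, 142, 21, 54, 47, 110, 0
Sorted deviations: 0, 21, 45, 47, 54, 70, 110, 112, 132, 142, 158 → MAD = 70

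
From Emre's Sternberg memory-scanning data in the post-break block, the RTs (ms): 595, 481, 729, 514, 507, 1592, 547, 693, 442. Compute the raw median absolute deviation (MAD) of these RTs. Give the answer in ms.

Sorted: 442, 481, 507, 514, 547, 595, 693, 729, 1592 → median = 547
|x − 547|: 48, 66, 182, 33, 40, 1045, 0, 146, 105
Sorted deviations: 0, 33, 40, 48, 66, 105, 146, 182, 1045 → MAD = 66

66 ms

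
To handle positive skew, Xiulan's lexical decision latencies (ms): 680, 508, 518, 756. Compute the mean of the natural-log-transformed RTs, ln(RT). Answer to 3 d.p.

6.408

ln(RT): 6.5221, 6.2305, 6.2500, 6.6280
Σ ln(RT) = 25.6306
Mean = 25.6306/4 = 6.40765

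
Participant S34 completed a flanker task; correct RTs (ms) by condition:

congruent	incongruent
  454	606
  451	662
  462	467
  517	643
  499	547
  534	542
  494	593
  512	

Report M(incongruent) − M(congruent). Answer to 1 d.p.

M(congruent) = 3923/8 = 490.375
M(incongruent) = 4060/7 = 580.000
Difference = 580.000 − 490.375 = 89.625 ms

89.6 ms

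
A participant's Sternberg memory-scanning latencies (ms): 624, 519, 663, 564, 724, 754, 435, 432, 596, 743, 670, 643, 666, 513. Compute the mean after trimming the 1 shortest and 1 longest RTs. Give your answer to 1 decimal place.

Sorted: 432, 435, 513, 519, 564, 596, 624, 643, 663, 666, 670, 724, 743, 754
Drop lowest 1 (432) and highest 1 (754)
Remaining (n=12): Σ = 7360, mean = 7360/12 = 613.333

613.3 ms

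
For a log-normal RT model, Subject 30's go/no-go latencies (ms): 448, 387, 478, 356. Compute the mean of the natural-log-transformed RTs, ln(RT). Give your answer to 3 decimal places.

ln(RT): 6.1048, 5.9584, 6.1696, 5.8749
Σ ln(RT) = 24.1078
Mean = 24.1078/4 = 6.02694

6.027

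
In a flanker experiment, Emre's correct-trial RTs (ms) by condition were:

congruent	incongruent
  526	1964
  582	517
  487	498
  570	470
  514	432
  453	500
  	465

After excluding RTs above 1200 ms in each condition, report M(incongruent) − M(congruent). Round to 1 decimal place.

incongruent: exclude 1964
M(congruent) = 3132/6 = 522.000
M(incongruent) = 2882/6 = 480.333
Difference = 480.333 − 522.000 = -41.667 ms

-41.7 ms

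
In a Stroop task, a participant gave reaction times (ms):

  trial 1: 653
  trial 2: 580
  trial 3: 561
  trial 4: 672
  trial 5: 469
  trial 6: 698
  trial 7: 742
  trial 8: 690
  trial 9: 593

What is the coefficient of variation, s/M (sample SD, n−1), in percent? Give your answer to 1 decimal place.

n = 9, Σ = 5658, M = 628.6667
Σ(x−M)² = 57596.000; s = √(57596.000/8) = 84.8499
CV = 84.8499 / 628.6667 = 0.13497 = 13.497%

13.5%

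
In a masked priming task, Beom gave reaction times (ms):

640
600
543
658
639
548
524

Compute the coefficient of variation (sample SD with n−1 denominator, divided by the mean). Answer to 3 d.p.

n = 7, Σ = 4152, M = 593.1429
Σ(x−M)² = 17884.857; s = √(17884.857/6) = 54.5968
CV = 54.5968 / 593.1429 = 0.09205

0.092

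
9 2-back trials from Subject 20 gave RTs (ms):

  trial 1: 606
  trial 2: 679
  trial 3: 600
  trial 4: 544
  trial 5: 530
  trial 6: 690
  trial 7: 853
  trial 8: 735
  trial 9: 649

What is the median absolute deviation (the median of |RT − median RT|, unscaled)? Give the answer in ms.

49 ms

Sorted: 530, 544, 600, 606, 649, 679, 690, 735, 853 → median = 649
|x − 649|: 43, 30, 49, 105, 119, 41, 204, 86, 0
Sorted deviations: 0, 30, 41, 43, 49, 86, 105, 119, 204 → MAD = 49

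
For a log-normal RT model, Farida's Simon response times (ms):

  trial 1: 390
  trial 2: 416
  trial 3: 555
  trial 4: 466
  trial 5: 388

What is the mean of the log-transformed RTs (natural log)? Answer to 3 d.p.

ln(RT): 5.9661, 6.0307, 6.3190, 6.1442, 5.9610
Σ ln(RT) = 30.4210
Mean = 30.4210/5 = 6.08420

6.084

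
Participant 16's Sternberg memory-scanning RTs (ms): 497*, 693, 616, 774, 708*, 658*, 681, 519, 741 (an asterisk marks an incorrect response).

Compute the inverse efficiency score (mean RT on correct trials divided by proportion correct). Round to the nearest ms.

1006 ms

Correct trials (n=6): 693, 616, 774, 681, 519, 741
Mean correct RT = 4024/6 = 670.6667 ms
Proportion correct = 6/9
IES = 670.6667 / (6/9) = 1006.000 ms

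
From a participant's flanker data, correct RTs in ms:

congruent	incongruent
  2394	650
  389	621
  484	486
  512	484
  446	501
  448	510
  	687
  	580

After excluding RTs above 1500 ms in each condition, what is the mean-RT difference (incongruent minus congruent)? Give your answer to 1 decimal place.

congruent: exclude 2394
M(congruent) = 2279/5 = 455.800
M(incongruent) = 4519/8 = 564.875
Difference = 564.875 − 455.800 = 109.075 ms

109.1 ms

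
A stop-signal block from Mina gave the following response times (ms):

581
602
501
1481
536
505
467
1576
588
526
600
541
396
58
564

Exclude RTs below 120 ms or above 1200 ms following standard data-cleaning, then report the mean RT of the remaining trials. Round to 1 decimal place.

533.9 ms

Excluded: 58, 1481, 1576
Retained (n=12): Σ = 6407
Mean = 6407/12 = 533.9167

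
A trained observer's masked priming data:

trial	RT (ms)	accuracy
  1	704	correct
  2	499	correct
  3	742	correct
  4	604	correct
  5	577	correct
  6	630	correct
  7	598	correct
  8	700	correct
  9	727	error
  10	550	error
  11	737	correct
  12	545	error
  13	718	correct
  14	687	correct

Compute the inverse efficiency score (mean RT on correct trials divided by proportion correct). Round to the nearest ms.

Correct trials (n=11): 704, 499, 742, 604, 577, 630, 598, 700, 737, 718, 687
Mean correct RT = 7196/11 = 654.1818 ms
Proportion correct = 11/14
IES = 654.1818 / (11/14) = 832.595 ms

833 ms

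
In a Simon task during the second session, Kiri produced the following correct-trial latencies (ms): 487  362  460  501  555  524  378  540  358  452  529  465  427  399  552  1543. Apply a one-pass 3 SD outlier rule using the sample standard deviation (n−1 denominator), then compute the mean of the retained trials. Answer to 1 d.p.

465.9 ms

n = 16, ΣRT = 8532, M = 533.250
Σ(x−M)² = 1153827.00; s = √(1153827.00/15) = 277.348
Cutoffs: 533.250 ± 3·277.348 → [-298.8, 1365.3]
Outside: 1543 → excluded.
Retained (n=15): Σ = 6989, mean = 6989/15 = 465.933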